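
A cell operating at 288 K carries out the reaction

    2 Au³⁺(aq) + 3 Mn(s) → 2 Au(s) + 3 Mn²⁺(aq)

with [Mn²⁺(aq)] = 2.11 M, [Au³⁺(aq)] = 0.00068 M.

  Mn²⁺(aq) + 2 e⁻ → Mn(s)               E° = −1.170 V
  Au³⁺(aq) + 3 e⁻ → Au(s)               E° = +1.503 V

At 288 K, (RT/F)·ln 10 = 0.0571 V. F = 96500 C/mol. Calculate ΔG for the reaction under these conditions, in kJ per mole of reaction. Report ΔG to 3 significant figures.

The standard cell potential is +1.503 − (−1.170) = +2.673 V, with n = 6 electrons in the balanced equation.
Here Q = [Mn²⁺(aq)]^3 / [Au³⁺(aq)]^2 = 2.03×10^7 (log Q = 7.308), giving E = +2.673 − (0.0571/6)·(7.308) = +2.6035 V.
ΔG = −nFE = −(6)(96500)(+2.6035) J/mol = −1510 kJ/mol.

−1510 kJ/mol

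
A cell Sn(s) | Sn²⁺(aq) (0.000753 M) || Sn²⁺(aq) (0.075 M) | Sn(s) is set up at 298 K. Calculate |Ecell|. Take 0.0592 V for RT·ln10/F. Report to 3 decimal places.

0.059 V

For a concentration cell E°cell = 0, since both electrodes use the same couple.
The compartment with the higher Sn²⁺(aq) concentration (0.075 M) acts as the cathode; ions are reduced there and produced at the dilute (0.000753 M) anode.
With n = 2, Ecell = −(0.0592/2)·log([dilute]/[conc]) = −(0.0592/2)·log(0.000753/0.075) = +0.059 V.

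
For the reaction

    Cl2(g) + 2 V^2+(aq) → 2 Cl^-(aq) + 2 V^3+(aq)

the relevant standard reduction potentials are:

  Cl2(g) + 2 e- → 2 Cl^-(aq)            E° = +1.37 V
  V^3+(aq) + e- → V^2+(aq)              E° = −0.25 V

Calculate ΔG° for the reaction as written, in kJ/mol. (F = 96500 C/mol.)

−313 kJ/mol

In the reaction as written Cl2(g) is reduced, so the Cl₂/Cl⁻ couple is the cathode and V³⁺/V²⁺ is the anode.
E°cell = +1.37 − (−0.25) = +1.62 V; balancing electrons gives n = 2.
ΔG° = −nFE°cell = −(2)(96500)(+1.62) J/mol = −313 kJ/mol.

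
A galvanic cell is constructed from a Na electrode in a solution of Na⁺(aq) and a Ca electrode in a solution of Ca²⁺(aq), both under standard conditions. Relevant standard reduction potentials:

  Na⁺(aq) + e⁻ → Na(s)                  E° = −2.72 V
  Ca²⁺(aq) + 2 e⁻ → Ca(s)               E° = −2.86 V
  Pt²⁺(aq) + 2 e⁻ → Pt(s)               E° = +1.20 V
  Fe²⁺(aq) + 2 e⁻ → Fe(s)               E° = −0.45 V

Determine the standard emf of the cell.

Of the two couples in this cell, the one with the more positive reduction potential is reduced at the cathode: here that is Na⁺/Na (−2.72 V); Ca²⁺/Ca (−2.86 V) is the anode.
E°cell = E°(cathode) − E°(anode) = −2.72 − (−2.86) = +0.14 V.

+0.14 V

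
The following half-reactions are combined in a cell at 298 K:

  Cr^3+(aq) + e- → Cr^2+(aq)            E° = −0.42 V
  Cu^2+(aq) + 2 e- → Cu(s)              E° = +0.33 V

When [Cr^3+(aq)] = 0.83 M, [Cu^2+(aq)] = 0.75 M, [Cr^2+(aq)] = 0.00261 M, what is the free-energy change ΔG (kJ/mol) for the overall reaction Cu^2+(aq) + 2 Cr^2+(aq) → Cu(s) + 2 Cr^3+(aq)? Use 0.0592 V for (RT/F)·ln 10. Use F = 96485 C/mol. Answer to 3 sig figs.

With Cu²⁺/Cu reduced at the cathode, E°cell = +0.33 − (−0.42) = +0.75 V and n = 2.
Q = [Cr^3+(aq)]^2 / ([Cu^2+(aq)]·[Cr^2+(aq)]^2) = 1.35×10^5, so log Q = 5.130 and E = +0.75 − (0.0592/2)(5.130) = +0.5982 V.
Finally ΔG = −nFE = −(2)(96485 C/mol)(+0.5982 V) = −115 kJ/mol.

−115 kJ/mol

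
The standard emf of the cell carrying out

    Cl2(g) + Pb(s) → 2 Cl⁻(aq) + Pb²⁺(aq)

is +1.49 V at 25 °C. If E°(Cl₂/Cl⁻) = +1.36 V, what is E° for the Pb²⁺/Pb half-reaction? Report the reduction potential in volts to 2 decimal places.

−0.13 V

In the reaction as written the Cl₂/Cl⁻ couple is reduced (cathode) and Pb²⁺/Pb is oxidized (anode), so E°cell = E°(Cl₂/Cl⁻) − E°(Pb²⁺/Pb).
E°(Pb²⁺/Pb) = E°(cathode) − E°cell = +1.36 − (+1.49) = −0.13 V.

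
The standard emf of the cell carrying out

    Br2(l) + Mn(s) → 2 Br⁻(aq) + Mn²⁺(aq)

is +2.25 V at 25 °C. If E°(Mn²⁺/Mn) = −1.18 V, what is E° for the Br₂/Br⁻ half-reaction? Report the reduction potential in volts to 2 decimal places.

In the reaction as written the Br₂/Br⁻ couple is reduced (cathode) and Mn²⁺/Mn is oxidized (anode), so E°cell = E°(Br₂/Br⁻) − E°(Mn²⁺/Mn).
E°(Br₂/Br⁻) = E°cell + E°(anode) = +2.25 + (−1.18) = +1.07 V.

+1.07 V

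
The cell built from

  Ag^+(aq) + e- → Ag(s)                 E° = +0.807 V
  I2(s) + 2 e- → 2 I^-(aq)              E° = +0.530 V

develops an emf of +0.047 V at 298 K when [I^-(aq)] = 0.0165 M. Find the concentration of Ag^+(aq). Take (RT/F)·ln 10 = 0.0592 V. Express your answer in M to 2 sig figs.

With Ag⁺/Ag at the cathode and I₂/I⁻ at the anode, E°cell = +0.807 − (+0.530) = +0.277 V (n = 2).
From the Nernst equation, log Q = n(E° − E)/0.0592 = 2·(+0.277 − (+0.047))/0.0592 = 7.770.
For 2 Ag^+(aq) + 2 I^-(aq) → 2 Ag(s) + I2(s), the reaction quotient is Q = 1 / ([Ag^+(aq)]^2·[I^-(aq)]^2).
Solving for the unknown gives log [Ag^+(aq)] = −2.102, so [Ag^+(aq)] ≈ 0.0079 M.

0.0079 M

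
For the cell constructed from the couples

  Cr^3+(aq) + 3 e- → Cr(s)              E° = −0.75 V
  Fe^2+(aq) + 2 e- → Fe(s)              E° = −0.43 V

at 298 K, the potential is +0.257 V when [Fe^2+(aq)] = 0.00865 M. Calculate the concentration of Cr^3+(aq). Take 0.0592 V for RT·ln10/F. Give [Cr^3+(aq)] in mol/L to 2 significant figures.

Fe²⁺/Fe is the cathode (higher E°); E°cell = −0.43 − (−0.75) = +0.32 V with n = 6.
From the Nernst equation, log Q = n(E° − E)/0.0592 = 6·(+0.32 − (+0.257))/0.0592 = 6.385.
Balancing electrons gives 3 Fe^2+(aq) + 2 Cr(s) → 3 Fe(s) + 2 Cr^3+(aq); thus Q = [Cr^3+(aq)]^2 / [Fe^2+(aq)]^3.
Substituting the known concentrations and solving, log [Cr^3+(aq)] = 0.098 and [Cr^3+(aq)] = 1.3 M.

1.3 M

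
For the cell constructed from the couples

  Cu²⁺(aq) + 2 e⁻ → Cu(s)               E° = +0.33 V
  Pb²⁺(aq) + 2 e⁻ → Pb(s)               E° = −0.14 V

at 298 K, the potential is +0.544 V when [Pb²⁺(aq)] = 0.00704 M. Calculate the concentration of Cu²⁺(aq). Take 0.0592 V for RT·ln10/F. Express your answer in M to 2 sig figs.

The Cu²⁺/Cu couple has the larger reduction potential, so it is the cathode: E°cell = +0.33 − (−0.14) = +0.47 V and n = 2.
Since E = E° − (0.0592/n)·log Q, log Q = n(E° − E)/0.0592 = −2.500.
For Cu²⁺(aq) + Pb(s) → Cu(s) + Pb²⁺(aq), the reaction quotient is Q = [Pb²⁺(aq)] / [Cu²⁺(aq)].
Substituting the known concentrations and solving, log [Cu²⁺(aq)] = 0.348 and [Cu²⁺(aq)] = 2.2 M.

2.2 M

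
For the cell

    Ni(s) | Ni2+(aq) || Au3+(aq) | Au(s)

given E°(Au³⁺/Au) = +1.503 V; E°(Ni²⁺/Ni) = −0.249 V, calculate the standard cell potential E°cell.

+1.752 V

By convention the left-hand electrode in cell notation is the anode (oxidation) and the right-hand electrode is the cathode (reduction).
E°cell = E°(right) − E°(left) = +1.503 − (−0.249) = +1.752 V.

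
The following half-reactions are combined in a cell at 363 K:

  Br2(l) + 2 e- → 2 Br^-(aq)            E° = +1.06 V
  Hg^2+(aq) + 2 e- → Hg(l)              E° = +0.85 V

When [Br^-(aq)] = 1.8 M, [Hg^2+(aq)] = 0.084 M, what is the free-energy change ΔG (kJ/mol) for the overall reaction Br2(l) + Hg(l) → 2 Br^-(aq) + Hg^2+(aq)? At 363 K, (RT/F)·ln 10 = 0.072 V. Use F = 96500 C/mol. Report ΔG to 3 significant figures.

E°cell = +1.06 − (+0.85) = +0.21 V; the balanced reaction transfers n = 2 electrons.
Q = [Br^-(aq)]^2·[Hg^2+(aq)] = 0.272, so log Q = −0.565 and E = +0.21 − (0.072/2)(−0.565) = +0.2303 V.
Finally ΔG = −nFE = −(2)(96500 C/mol)(+0.2303 V) = −44.4 kJ/mol.

−44.4 kJ/mol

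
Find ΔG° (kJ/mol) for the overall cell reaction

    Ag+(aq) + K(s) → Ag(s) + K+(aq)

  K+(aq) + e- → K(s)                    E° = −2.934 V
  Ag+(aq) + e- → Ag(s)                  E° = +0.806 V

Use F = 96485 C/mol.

In the reaction as written Ag+(aq) is reduced, so the Ag⁺/Ag couple is the cathode and K⁺/K is the anode.
E°cell = +0.806 − (−2.934) = +3.740 V; balancing electrons gives n = 1.
ΔG° = −nFE°cell = −(1)(96485)(+3.740) J/mol = −361 kJ/mol.

−361 kJ/mol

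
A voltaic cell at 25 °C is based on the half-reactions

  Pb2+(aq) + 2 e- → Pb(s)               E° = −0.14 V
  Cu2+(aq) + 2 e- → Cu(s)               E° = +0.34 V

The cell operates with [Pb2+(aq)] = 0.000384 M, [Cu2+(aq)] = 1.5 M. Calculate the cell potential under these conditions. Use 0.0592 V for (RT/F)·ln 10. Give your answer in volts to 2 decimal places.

+0.59 V

The Cu²⁺/Cu couple has the more positive E°, so it is the cathode; Pb²⁺/Pb is the anode.
The standard potential is +0.34 − (−0.14) = +0.48 V and the balanced reaction transfers n = 2 electrons.
Balancing gives Cu2+(aq) + Pb(s) → Cu(s) + Pb2+(aq); hence Q = [Pb2+(aq)] / [Cu2+(aq)] = 0.000256 (log Q = −3.592).
Applying E = E° − (RT ln10/nF)·log Q gives +0.48 − (0.0592/2)(−3.592) = +0.59 V.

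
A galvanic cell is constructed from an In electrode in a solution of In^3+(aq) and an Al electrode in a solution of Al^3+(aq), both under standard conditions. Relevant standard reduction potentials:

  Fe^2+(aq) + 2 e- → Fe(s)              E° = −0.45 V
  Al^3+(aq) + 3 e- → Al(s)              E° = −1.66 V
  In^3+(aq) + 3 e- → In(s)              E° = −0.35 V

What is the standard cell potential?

+1.31 V

Of the two couples in this cell, the one with the more positive reduction potential is reduced at the cathode: here that is In³⁺/In (−0.35 V); Al³⁺/Al (−1.66 V) is the anode.
E°cell = E°(cathode) − E°(anode) = −0.35 − (−1.66) = +1.31 V.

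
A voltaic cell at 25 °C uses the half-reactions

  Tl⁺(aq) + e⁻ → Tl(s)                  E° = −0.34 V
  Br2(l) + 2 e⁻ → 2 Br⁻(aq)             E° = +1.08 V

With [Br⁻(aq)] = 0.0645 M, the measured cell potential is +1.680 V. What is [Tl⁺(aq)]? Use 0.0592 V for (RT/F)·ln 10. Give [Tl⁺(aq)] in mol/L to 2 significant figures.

With Br₂/Br⁻ at the cathode and Tl⁺/Tl at the anode, E°cell = +1.08 − (−0.34) = +1.42 V (n = 2).
Since E = E° − (0.0592/n)·log Q, log Q = n(E° − E)/0.0592 = −8.784.
The balanced reaction is Br2(l) + 2 Tl(s) → 2 Br⁻(aq) + 2 Tl⁺(aq), so Q = [Br⁻(aq)]^2·[Tl⁺(aq)]^2.
Solving for the unknown gives log [Tl⁺(aq)] = −3.202, so [Tl⁺(aq)] ≈ 0.00063 M.

0.00063 M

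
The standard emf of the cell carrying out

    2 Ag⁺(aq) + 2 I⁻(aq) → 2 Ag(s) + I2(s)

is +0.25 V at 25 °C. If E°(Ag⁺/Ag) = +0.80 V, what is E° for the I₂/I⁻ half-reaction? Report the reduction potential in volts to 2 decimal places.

In the reaction as written the Ag⁺/Ag couple is reduced (cathode) and I₂/I⁻ is oxidized (anode), so E°cell = E°(Ag⁺/Ag) − E°(I₂/I⁻).
E°(I₂/I⁻) = E°(cathode) − E°cell = +0.80 − (+0.25) = +0.55 V.

+0.55 V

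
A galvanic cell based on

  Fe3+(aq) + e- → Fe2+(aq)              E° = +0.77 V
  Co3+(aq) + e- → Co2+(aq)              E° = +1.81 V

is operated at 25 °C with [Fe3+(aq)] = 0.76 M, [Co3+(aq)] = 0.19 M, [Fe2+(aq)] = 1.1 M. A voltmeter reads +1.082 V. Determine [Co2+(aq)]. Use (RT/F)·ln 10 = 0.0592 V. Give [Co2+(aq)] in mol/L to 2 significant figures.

Co³⁺/Co²⁺ is the cathode (higher E°); E°cell = +1.81 − (+0.77) = +1.04 V with n = 1.
Since E = E° − (0.0592/n)·log Q, log Q = n(E° − E)/0.0592 = −0.709.
Balancing electrons gives Co3+(aq) + Fe2+(aq) → Co2+(aq) + Fe3+(aq); thus Q = ([Co2+(aq)]·[Fe3+(aq)]) / ([Co3+(aq)]·[Fe2+(aq)]).
Substituting the known concentrations and solving, log [Co2+(aq)] = −1.270 and [Co2+(aq)] = 0.054 M.

0.054 M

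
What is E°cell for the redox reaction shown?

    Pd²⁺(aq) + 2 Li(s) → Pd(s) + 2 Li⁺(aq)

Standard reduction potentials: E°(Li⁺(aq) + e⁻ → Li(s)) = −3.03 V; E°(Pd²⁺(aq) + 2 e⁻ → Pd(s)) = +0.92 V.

In the reaction as written, Pd²⁺(aq) is reduced (cathode) and Li⁺(aq) is produced by oxidation at the anode.
E°cell = E°(cathode) − E°(anode) = +0.92 − (−3.03) = +3.95 V.

+3.95 V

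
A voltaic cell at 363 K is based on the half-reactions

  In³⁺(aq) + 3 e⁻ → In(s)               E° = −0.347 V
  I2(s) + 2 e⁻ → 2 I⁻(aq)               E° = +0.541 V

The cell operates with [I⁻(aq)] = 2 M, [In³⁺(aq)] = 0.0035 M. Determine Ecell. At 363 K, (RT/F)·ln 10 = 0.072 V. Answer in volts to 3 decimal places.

+0.925 V

I₂/I⁻ is reduced (cathode, E° = +0.541 V) and In³⁺/In is oxidized (anode).
E°cell = E°cat − E°an = +0.541 − (−0.347) = +0.888 V; n = 6.
The balanced reaction is 3 I2(s) + 2 In(s) → 6 I⁻(aq) + 2 In³⁺(aq), so Q = [I⁻(aq)]^6·[In³⁺(aq)]^2 = 0.000784 and log Q = −3.106.
E = E° − (0.072/n)·log Q = +0.888 − (0.072/6)(−3.106) = +0.925 V.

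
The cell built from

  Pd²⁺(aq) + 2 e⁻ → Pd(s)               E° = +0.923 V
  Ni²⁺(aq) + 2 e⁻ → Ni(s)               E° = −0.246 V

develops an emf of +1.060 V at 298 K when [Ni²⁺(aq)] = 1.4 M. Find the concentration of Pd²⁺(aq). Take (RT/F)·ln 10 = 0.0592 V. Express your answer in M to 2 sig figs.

The Pd²⁺/Pd couple has the larger reduction potential, so it is the cathode: E°cell = +0.923 − (−0.246) = +1.169 V and n = 2.
Rearranging E = E° − (0.0592/n)·log Q gives log Q = 2(+1.169 − (+1.060))/0.0592 = 3.682.
For Pd²⁺(aq) + Ni(s) → Pd(s) + Ni²⁺(aq), the reaction quotient is Q = [Ni²⁺(aq)] / [Pd²⁺(aq)].
Solving for the unknown gives log [Pd²⁺(aq)] = −3.536, so [Pd²⁺(aq)] ≈ 0.00029 M.

0.00029 M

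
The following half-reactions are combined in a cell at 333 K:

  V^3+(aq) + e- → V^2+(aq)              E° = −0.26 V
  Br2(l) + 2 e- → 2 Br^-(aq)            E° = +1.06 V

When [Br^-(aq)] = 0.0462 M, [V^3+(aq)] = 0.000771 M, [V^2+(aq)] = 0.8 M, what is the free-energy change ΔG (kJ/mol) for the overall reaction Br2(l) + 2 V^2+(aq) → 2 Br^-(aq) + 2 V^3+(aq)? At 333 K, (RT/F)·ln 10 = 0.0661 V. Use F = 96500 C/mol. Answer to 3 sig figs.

−310 kJ/mol

The standard cell potential is +1.06 − (−0.26) = +1.32 V, with n = 2 electrons in the balanced equation.
Q = ([Br^-(aq)]^2·[V^3+(aq)]^2) / [V^2+(aq)]^2 = 1.98×10^−9, so log Q = −8.703 and E = +1.32 − (0.0661/2)(−8.703) = +1.6076 V.
ΔG = −nFE = −(2)(96500)(+1.6076) J/mol = −310 kJ/mol.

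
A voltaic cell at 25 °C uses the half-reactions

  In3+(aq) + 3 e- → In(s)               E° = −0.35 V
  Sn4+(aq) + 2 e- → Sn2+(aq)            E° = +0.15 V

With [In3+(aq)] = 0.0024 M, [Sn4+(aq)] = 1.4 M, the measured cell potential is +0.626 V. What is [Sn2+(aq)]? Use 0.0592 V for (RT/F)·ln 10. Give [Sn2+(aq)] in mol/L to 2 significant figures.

0.0043 M

The Sn⁴⁺/Sn²⁺ couple has the larger reduction potential, so it is the cathode: E°cell = +0.15 − (−0.35) = +0.50 V and n = 6.
Rearranging E = E° − (0.0592/n)·log Q gives log Q = 6(+0.50 − (+0.626))/0.0592 = −12.770.
Balancing electrons gives 3 Sn4+(aq) + 2 In(s) → 3 Sn2+(aq) + 2 In3+(aq); thus Q = ([Sn2+(aq)]^3·[In3+(aq)]^2) / [Sn4+(aq)]^3.
Isolating [Sn2+(aq)] in Q = 10^{−12.770} yields log [Sn2+(aq)] = −2.364, i.e. 0.0043 M.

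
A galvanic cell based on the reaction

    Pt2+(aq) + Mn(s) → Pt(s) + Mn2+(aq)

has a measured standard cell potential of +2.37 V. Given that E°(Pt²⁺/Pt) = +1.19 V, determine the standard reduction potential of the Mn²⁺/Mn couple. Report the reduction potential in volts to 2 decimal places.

In the reaction as written the Pt²⁺/Pt couple is reduced (cathode) and Mn²⁺/Mn is oxidized (anode), so E°cell = E°(Pt²⁺/Pt) − E°(Mn²⁺/Mn).
E°(Mn²⁺/Mn) = E°(cathode) − E°cell = +1.19 − (+2.37) = −1.18 V.

−1.18 V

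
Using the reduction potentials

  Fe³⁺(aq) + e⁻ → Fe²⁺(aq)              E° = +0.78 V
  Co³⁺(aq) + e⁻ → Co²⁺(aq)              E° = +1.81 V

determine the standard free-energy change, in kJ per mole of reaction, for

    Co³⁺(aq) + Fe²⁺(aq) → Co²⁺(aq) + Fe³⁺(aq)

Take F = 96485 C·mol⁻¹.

In the reaction as written Co³⁺(aq) is reduced, so the Co³⁺/Co²⁺ couple is the cathode and Fe³⁺/Fe²⁺ is the anode.
E°cell = +1.81 − (+0.78) = +1.03 V; balancing electrons gives n = 1.
ΔG° = −nFE°cell = −(1)(96485)(+1.03) J/mol = −99.4 kJ/mol.

−99.4 kJ/mol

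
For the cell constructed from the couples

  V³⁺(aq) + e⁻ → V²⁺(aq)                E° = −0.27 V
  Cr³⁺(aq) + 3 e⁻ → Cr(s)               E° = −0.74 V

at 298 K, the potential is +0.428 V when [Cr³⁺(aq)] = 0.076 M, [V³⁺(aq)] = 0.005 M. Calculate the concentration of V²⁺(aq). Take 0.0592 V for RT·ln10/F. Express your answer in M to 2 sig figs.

0.060 M

The V³⁺/V²⁺ couple has the larger reduction potential, so it is the cathode: E°cell = −0.27 − (−0.74) = +0.47 V and n = 3.
From the Nernst equation, log Q = n(E° − E)/0.0592 = 3·(+0.47 − (+0.428))/0.0592 = 2.128.
For 3 V³⁺(aq) + Cr(s) → 3 V²⁺(aq) + Cr³⁺(aq), the reaction quotient is Q = ([V²⁺(aq)]^3·[Cr³⁺(aq)]) / [V³⁺(aq)]^3.
Substituting the known concentrations and solving, log [V²⁺(aq)] = −1.219 and [V²⁺(aq)] = 0.060 M.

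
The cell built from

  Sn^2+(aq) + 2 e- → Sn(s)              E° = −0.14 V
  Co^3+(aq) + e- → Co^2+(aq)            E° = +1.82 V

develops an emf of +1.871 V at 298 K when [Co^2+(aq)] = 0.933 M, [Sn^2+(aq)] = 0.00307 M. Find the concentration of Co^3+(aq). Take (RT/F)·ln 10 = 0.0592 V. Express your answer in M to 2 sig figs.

0.0016 M

The Co³⁺/Co²⁺ couple has the larger reduction potential, so it is the cathode: E°cell = +1.82 − (−0.14) = +1.96 V and n = 2.
Since E = E° − (0.0592/n)·log Q, log Q = n(E° − E)/0.0592 = 3.007.
For 2 Co^3+(aq) + Sn(s) → 2 Co^2+(aq) + Sn^2+(aq), the reaction quotient is Q = ([Co^2+(aq)]^2·[Sn^2+(aq)]) / [Co^3+(aq)]^2.
Solving for the unknown gives log [Co^3+(aq)] = −2.790, so [Co^3+(aq)] ≈ 0.0016 M.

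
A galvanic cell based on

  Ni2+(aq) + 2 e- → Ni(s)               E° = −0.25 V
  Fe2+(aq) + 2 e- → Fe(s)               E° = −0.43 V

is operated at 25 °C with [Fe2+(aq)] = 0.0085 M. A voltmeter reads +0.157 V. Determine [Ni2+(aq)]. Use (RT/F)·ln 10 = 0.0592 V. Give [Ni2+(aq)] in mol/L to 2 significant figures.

Ni²⁺/Ni is the cathode (higher E°); E°cell = −0.25 − (−0.43) = +0.18 V with n = 2.
From the Nernst equation, log Q = n(E° − E)/0.0592 = 2·(+0.18 − (+0.157))/0.0592 = 0.777.
Balancing electrons gives Ni2+(aq) + Fe(s) → Ni(s) + Fe2+(aq); thus Q = [Fe2+(aq)] / [Ni2+(aq)].
Solving for the unknown gives log [Ni2+(aq)] = −2.848, so [Ni2+(aq)] ≈ 0.0014 M.

0.0014 M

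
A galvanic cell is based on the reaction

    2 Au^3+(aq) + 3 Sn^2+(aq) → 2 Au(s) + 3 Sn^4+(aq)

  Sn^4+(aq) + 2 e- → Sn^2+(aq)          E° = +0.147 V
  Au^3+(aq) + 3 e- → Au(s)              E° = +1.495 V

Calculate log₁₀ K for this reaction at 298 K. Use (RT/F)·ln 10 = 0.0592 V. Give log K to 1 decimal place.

log K = 136.6

The Au³⁺/Au couple is reduced (cathode); E°cell = +1.495 − (+0.147) = +1.348 V with n = 6.
At equilibrium E = 0, so log K = nE°cell / 0.0592 = (6)(+1.348) / 0.0592 = 136.6.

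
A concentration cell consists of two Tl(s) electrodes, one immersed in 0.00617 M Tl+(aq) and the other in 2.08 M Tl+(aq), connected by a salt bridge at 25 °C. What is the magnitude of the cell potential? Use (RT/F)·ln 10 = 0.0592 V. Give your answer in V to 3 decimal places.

For a concentration cell E°cell = 0, since both electrodes use the same couple.
The compartment with the higher Tl+(aq) concentration (2.08 M) acts as the cathode; ions are reduced there and produced at the dilute (0.00617 M) anode.
With n = 1, Ecell = −(0.0592/1)·log([dilute]/[conc]) = −(0.0592/1)·log(0.00617/2.08) = +0.150 V.

0.150 V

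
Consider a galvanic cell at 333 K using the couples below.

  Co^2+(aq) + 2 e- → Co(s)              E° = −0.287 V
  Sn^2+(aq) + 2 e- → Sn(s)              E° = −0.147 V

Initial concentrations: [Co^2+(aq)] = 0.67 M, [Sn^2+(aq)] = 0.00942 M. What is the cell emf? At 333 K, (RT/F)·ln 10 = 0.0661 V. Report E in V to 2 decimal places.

Sn²⁺/Sn is reduced (cathode, E° = −0.147 V) and Co²⁺/Co is oxidized (anode).
E°cell = E°cat − E°an = −0.147 − (−0.287) = +0.140 V; n = 2.
Balancing gives Sn^2+(aq) + Co(s) → Sn(s) + Co^2+(aq); hence Q = [Co^2+(aq)] / [Sn^2+(aq)] = 71.1 (log Q = 1.852).
E = E° − (0.0661/n)·log Q = +0.140 − (0.0661/2)(1.852) = +0.08 V.

+0.08 V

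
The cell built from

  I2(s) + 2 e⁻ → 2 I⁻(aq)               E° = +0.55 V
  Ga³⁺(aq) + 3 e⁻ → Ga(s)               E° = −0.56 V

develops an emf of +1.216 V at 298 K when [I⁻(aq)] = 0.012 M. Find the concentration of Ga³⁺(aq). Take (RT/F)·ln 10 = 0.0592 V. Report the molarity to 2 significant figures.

2.5 M

With I₂/I⁻ at the cathode and Ga³⁺/Ga at the anode, E°cell = +0.55 − (−0.56) = +1.11 V (n = 6).
Rearranging E = E° − (0.0592/n)·log Q gives log Q = 6(+1.11 − (+1.216))/0.0592 = −10.743.
The balanced reaction is 3 I2(s) + 2 Ga(s) → 6 I⁻(aq) + 2 Ga³⁺(aq), so Q = [I⁻(aq)]^6·[Ga³⁺(aq)]^2.
Isolating [Ga³⁺(aq)] in Q = 10^{−10.743} yields log [Ga³⁺(aq)] = 0.391, i.e. 2.5 M.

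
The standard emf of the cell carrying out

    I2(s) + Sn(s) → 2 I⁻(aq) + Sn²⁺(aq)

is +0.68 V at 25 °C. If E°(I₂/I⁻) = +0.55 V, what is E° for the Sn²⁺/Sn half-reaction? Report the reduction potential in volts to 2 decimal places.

In the reaction as written the I₂/I⁻ couple is reduced (cathode) and Sn²⁺/Sn is oxidized (anode), so E°cell = E°(I₂/I⁻) − E°(Sn²⁺/Sn).
E°(Sn²⁺/Sn) = E°(cathode) − E°cell = +0.55 − (+0.68) = −0.13 V.

−0.13 V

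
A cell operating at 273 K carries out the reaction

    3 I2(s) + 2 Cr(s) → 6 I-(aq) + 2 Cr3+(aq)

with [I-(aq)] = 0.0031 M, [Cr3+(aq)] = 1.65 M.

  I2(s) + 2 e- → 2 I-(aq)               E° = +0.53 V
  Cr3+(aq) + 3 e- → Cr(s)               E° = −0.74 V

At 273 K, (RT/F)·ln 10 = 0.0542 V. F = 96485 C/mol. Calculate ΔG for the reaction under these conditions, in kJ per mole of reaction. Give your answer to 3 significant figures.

The standard cell potential is +0.53 − (−0.74) = +1.27 V, with n = 6 electrons in the balanced equation.
Here Q = [I-(aq)]^6·[Cr3+(aq)]^2 = 2.42×10^−15 (log Q = −14.617), giving E = +1.27 − (0.0542/6)·(−14.617) = +1.4020 V.
ΔG = −nFE = −(6)(96485)(+1.4020) J/mol = −812 kJ/mol.

−812 kJ/mol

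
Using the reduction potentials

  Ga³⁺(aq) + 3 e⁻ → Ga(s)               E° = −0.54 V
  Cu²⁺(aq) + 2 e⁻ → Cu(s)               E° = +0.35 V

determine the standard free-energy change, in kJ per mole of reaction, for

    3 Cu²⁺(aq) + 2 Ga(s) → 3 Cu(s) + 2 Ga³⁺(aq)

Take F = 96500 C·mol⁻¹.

In the reaction as written Cu²⁺(aq) is reduced, so the Cu²⁺/Cu couple is the cathode and Ga³⁺/Ga is the anode.
E°cell = +0.35 − (−0.54) = +0.89 V; balancing electrons gives n = 6.
ΔG° = −nFE°cell = −(6)(96500)(+0.89) J/mol = −515 kJ/mol.

−515 kJ/mol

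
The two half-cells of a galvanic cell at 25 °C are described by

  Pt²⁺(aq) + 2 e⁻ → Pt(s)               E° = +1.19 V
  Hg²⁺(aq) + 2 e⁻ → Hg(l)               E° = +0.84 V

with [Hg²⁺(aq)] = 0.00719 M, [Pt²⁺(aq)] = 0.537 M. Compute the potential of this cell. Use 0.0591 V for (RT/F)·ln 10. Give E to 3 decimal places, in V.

Since E°(Pt²⁺/Pt) > E°(Hg²⁺/Hg), Pt²⁺/Pt serves as the cathode.
The standard potential is +1.19 − (+0.84) = +0.35 V and the balanced reaction transfers n = 2 electrons.
For the overall reaction Pt²⁺(aq) + Hg(l) → Pt(s) + Hg²⁺(aq), Q = [Hg²⁺(aq)] / [Pt²⁺(aq)] = 0.0134, giving log Q = −1.873.
E = E° − (0.0591/n)·log Q = +0.35 − (0.0591/2)(−1.873) = +0.405 V.

+0.405 V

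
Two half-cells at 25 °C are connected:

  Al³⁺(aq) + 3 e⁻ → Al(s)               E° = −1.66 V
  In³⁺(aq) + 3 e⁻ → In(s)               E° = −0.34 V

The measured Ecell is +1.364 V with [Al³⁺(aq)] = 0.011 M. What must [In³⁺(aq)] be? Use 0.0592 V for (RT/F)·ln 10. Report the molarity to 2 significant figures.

With In³⁺/In at the cathode and Al³⁺/Al at the anode, E°cell = −0.34 − (−1.66) = +1.32 V (n = 3).
From the Nernst equation, log Q = n(E° − E)/0.0592 = 3·(+1.32 − (+1.364))/0.0592 = −2.230.
Balancing electrons gives In³⁺(aq) + Al(s) → In(s) + Al³⁺(aq); thus Q = [Al³⁺(aq)] / [In³⁺(aq)].
Isolating [In³⁺(aq)] in Q = 10^{−2.230} yields log [In³⁺(aq)] = 0.271, i.e. 1.9 M.

1.9 M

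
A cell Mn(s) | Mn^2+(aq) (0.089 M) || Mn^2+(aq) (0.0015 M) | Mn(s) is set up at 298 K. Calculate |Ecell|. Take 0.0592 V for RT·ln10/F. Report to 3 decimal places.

For a concentration cell E°cell = 0, since both electrodes use the same couple.
The compartment with the higher Mn^2+(aq) concentration (0.089 M) acts as the cathode; ions are reduced there and produced at the dilute (0.0015 M) anode.
With n = 2, Ecell = −(0.0592/2)·log([dilute]/[conc]) = −(0.0592/2)·log(0.0015/0.089) = +0.052 V.

0.052 V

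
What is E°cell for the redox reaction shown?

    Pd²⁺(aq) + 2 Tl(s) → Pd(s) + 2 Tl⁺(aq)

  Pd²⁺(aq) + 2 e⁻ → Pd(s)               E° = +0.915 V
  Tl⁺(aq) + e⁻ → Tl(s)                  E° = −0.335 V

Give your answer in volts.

+1.250 V

Pd²⁺(aq) gains electrons, so the Pd²⁺/Pd couple is the cathode; the Tl⁺/Tl couple is the anode.
E°cell = E°(cathode) − E°(anode) = +0.915 − (−0.335) = +1.250 V.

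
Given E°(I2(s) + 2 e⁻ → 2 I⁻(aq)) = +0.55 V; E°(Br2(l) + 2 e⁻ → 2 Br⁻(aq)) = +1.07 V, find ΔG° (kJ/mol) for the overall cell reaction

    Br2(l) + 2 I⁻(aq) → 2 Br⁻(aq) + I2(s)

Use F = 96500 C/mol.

In the reaction as written Br2(l) is reduced, so the Br₂/Br⁻ couple is the cathode and I₂/I⁻ is the anode.
E°cell = +1.07 − (+0.55) = +0.52 V; balancing electrons gives n = 2.
ΔG° = −nFE°cell = −(2)(96500)(+0.52) J/mol = −100 kJ/mol.

−100 kJ/mol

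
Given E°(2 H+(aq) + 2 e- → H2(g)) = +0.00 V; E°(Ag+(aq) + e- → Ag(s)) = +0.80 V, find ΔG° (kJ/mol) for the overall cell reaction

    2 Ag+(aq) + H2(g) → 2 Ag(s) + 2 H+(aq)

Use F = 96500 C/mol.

−154 kJ/mol

In the reaction as written Ag+(aq) is reduced, so the Ag⁺/Ag couple is the cathode and 2H⁺/H₂ is the anode.
E°cell = +0.80 − (+0.00) = +0.80 V; balancing electrons gives n = 2.
ΔG° = −nFE°cell = −(2)(96500)(+0.80) J/mol = −154 kJ/mol.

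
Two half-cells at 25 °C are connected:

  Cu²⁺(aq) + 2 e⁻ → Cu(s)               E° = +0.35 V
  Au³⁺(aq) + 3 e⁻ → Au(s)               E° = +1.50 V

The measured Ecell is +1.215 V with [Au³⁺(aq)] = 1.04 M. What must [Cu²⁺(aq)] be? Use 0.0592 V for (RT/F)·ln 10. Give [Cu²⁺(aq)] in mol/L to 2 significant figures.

The Au³⁺/Au couple has the larger reduction potential, so it is the cathode: E°cell = +1.50 − (+0.35) = +1.15 V and n = 6.
From the Nernst equation, log Q = n(E° − E)/0.0592 = 6·(+1.15 − (+1.215))/0.0592 = −6.588.
For 2 Au³⁺(aq) + 3 Cu(s) → 2 Au(s) + 3 Cu²⁺(aq), the reaction quotient is Q = [Cu²⁺(aq)]^3 / [Au³⁺(aq)]^2.
Substituting the known concentrations and solving, log [Cu²⁺(aq)] = −2.185 and [Cu²⁺(aq)] = 0.0065 M.

0.0065 M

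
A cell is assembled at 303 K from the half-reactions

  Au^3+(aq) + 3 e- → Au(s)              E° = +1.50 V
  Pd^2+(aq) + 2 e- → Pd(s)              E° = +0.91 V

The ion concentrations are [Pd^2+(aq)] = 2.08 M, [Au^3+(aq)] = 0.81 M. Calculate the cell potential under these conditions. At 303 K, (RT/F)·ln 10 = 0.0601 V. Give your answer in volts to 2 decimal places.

Since E°(Au³⁺/Au) > E°(Pd²⁺/Pd), Au³⁺/Au serves as the cathode.
The standard potential is +1.50 − (+0.91) = +0.59 V and the balanced reaction transfers n = 6 electrons.
Balancing gives 2 Au^3+(aq) + 3 Pd(s) → 2 Au(s) + 3 Pd^2+(aq); hence Q = [Pd^2+(aq)]^3 / [Au^3+(aq)]^2 = 13.7 (log Q = 1.137).
Applying E = E° − (RT ln10/nF)·log Q gives +0.59 − (0.0601/6)(1.137) = +0.58 V.

+0.58 V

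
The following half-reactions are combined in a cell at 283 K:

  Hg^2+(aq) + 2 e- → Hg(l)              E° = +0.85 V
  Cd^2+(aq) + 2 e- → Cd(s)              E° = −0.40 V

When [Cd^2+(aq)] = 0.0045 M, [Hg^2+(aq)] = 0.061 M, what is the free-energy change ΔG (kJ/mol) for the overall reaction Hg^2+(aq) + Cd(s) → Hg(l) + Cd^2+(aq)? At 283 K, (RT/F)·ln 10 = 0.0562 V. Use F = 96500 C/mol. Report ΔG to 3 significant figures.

−247 kJ/mol

E°cell = +0.85 − (−0.40) = +1.25 V; the balanced reaction transfers n = 2 electrons.
Q = [Cd^2+(aq)] / [Hg^2+(aq)] = 0.0738, so log Q = −1.132 and E = +1.25 − (0.0562/2)(−1.132) = +1.2818 V.
Finally ΔG = −nFE = −(2)(96500 C/mol)(+1.2818 V) = −247 kJ/mol.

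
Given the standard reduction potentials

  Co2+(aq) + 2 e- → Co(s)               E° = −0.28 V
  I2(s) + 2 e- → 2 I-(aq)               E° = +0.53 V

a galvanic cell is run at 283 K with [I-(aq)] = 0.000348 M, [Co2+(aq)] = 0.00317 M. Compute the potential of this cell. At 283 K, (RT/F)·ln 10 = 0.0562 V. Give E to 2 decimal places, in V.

The I₂/I⁻ couple has the more positive E°, so it is the cathode; Co²⁺/Co is the anode.
E°cell = +0.53 − (−0.28) = +0.81 V, with n = 2 electrons transferred.
Balancing gives I2(s) + Co(s) → 2 I-(aq) + Co2+(aq); hence Q = [I-(aq)]^2·[Co2+(aq)] = 3.84×10^−10 (log Q = −9.416).
Applying E = E° − (RT ln10/nF)·log Q gives +0.81 − (0.0562/2)(−9.416) = +1.07 V.

+1.07 V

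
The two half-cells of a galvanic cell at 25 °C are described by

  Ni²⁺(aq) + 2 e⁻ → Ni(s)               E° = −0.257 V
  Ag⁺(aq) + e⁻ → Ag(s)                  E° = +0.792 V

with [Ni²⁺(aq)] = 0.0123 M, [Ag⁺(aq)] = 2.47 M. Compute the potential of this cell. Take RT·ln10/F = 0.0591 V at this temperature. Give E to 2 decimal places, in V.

+1.13 V

The Ag⁺/Ag couple has the more positive E°, so it is the cathode; Ni²⁺/Ni is the anode.
E°cell = E°cat − E°an = +0.792 − (−0.257) = +1.049 V; n = 2.
Balancing gives 2 Ag⁺(aq) + Ni(s) → 2 Ag(s) + Ni²⁺(aq); hence Q = [Ni²⁺(aq)] / [Ag⁺(aq)]^2 = 0.00202 (log Q = −2.695).
Applying E = E° − (RT ln10/nF)·log Q gives +1.049 − (0.0591/2)(−2.695) = +1.13 V.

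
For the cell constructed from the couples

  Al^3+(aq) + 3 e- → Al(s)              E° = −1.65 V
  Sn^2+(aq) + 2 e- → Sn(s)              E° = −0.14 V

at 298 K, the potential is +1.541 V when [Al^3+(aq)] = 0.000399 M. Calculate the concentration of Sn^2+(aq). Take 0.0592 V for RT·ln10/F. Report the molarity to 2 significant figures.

0.060 M

Sn²⁺/Sn is the cathode (higher E°); E°cell = −0.14 − (−1.65) = +1.51 V with n = 6.
Since E = E° − (0.0592/n)·log Q, log Q = n(E° − E)/0.0592 = −3.142.
For 3 Sn^2+(aq) + 2 Al(s) → 3 Sn(s) + 2 Al^3+(aq), the reaction quotient is Q = [Al^3+(aq)]^2 / [Sn^2+(aq)]^3.
Solving for the unknown gives log [Sn^2+(aq)] = −1.219, so [Sn^2+(aq)] ≈ 0.060 M.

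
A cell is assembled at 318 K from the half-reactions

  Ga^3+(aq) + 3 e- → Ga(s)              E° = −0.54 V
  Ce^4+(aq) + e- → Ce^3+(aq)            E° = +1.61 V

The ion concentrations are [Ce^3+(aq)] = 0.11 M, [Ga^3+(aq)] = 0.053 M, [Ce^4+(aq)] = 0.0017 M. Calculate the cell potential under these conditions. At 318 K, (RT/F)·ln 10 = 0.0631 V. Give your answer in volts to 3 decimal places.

Since E°(Ce⁴⁺/Ce³⁺) > E°(Ga³⁺/Ga), Ce⁴⁺/Ce³⁺ serves as the cathode.
The standard potential is +1.61 − (−0.54) = +2.15 V and the balanced reaction transfers n = 3 electrons.
For the overall reaction 3 Ce^4+(aq) + Ga(s) → 3 Ce^3+(aq) + Ga^3+(aq), Q = ([Ce^3+(aq)]^3·[Ga^3+(aq)]) / [Ce^4+(aq)]^3 = 1.44×10^4, giving log Q = 4.157.
E = E° − (0.0631/n)·log Q = +2.15 − (0.0631/3)(4.157) = +2.063 V.

+2.063 V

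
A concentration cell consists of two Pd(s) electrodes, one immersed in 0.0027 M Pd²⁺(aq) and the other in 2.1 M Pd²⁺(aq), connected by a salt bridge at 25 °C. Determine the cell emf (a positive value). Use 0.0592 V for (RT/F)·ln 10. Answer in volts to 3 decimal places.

For a concentration cell E°cell = 0, since both electrodes use the same couple.
The compartment with the higher Pd²⁺(aq) concentration (2.1 M) acts as the cathode; ions are reduced there and produced at the dilute (0.0027 M) anode.
With n = 2, Ecell = −(0.0592/2)·log([dilute]/[conc]) = −(0.0592/2)·log(0.0027/2.1) = +0.086 V.

0.086 V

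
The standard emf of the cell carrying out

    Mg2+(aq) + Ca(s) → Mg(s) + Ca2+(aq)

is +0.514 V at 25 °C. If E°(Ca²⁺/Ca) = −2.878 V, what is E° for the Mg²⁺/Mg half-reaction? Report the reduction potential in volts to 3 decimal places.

−2.364 V

In the reaction as written the Mg²⁺/Mg couple is reduced (cathode) and Ca²⁺/Ca is oxidized (anode), so E°cell = E°(Mg²⁺/Mg) − E°(Ca²⁺/Ca).
E°(Mg²⁺/Mg) = E°cell + E°(anode) = +0.514 + (−2.878) = −2.364 V.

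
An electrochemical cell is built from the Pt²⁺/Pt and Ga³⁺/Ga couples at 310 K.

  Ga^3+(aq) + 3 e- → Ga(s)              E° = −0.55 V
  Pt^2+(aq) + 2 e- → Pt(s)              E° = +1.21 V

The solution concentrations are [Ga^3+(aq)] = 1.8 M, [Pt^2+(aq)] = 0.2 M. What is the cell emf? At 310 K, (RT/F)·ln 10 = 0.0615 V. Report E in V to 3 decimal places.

Pt²⁺/Pt is reduced (cathode, E° = +1.21 V) and Ga³⁺/Ga is oxidized (anode).
E°cell = E°cat − E°an = +1.21 − (−0.55) = +1.76 V; n = 6.
The balanced reaction is 3 Pt^2+(aq) + 2 Ga(s) → 3 Pt(s) + 2 Ga^3+(aq), so Q = [Ga^3+(aq)]^2 / [Pt^2+(aq)]^3 = 405 and log Q = 2.607.
E = E° − (0.0615/n)·log Q = +1.76 − (0.0615/6)(2.607) = +1.733 V.

+1.733 V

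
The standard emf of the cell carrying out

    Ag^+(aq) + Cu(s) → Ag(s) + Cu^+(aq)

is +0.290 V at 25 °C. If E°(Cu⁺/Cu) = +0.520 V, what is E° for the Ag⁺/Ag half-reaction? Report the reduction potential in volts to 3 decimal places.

In the reaction as written the Ag⁺/Ag couple is reduced (cathode) and Cu⁺/Cu is oxidized (anode), so E°cell = E°(Ag⁺/Ag) − E°(Cu⁺/Cu).
E°(Ag⁺/Ag) = E°cell + E°(anode) = +0.290 + (+0.520) = +0.810 V.

+0.810 V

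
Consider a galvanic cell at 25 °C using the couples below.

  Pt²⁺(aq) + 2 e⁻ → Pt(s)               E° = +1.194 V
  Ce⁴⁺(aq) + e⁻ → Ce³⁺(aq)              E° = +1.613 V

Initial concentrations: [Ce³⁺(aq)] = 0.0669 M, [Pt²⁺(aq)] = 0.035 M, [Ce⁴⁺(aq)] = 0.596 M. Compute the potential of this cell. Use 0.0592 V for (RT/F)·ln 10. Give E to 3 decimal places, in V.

+0.518 V

Ce⁴⁺/Ce³⁺ is reduced (cathode, E° = +1.613 V) and Pt²⁺/Pt is oxidized (anode).
E°cell = +1.613 − (+1.194) = +0.419 V, with n = 2 electrons transferred.
For the overall reaction 2 Ce⁴⁺(aq) + Pt(s) → 2 Ce³⁺(aq) + Pt²⁺(aq), Q = ([Ce³⁺(aq)]^2·[Pt²⁺(aq)]) / [Ce⁴⁺(aq)]^2 = 0.000441, giving log Q = −3.356.
Applying E = E° − (RT ln10/nF)·log Q gives +0.419 − (0.0592/2)(−3.356) = +0.518 V.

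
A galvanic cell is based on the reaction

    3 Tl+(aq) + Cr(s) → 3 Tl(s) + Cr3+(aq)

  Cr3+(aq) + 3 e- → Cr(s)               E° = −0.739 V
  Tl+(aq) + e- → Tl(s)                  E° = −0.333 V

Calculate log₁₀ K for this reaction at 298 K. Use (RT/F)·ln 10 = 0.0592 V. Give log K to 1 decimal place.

The Tl⁺/Tl couple is reduced (cathode); E°cell = −0.333 − (−0.739) = +0.406 V with n = 3.
At equilibrium E = 0, so log K = nE°cell / 0.0592 = (3)(+0.406) / 0.0592 = 20.6.

log K = 20.6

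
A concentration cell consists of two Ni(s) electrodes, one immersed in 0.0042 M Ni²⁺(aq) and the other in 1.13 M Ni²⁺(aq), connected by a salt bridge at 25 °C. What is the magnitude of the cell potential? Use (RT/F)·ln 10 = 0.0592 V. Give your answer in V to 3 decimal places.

For a concentration cell E°cell = 0, since both electrodes use the same couple.
The compartment with the higher Ni²⁺(aq) concentration (1.13 M) acts as the cathode; ions are reduced there and produced at the dilute (0.0042 M) anode.
With n = 2, Ecell = −(0.0592/2)·log([dilute]/[conc]) = −(0.0592/2)·log(0.0042/1.13) = +0.072 V.

0.072 V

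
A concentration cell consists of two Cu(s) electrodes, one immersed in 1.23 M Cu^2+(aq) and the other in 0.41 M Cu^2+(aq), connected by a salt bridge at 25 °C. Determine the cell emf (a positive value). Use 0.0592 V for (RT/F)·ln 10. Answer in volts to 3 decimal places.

For a concentration cell E°cell = 0, since both electrodes use the same couple.
The compartment with the higher Cu^2+(aq) concentration (1.23 M) acts as the cathode; ions are reduced there and produced at the dilute (0.41 M) anode.
With n = 2, Ecell = −(0.0592/2)·log([dilute]/[conc]) = −(0.0592/2)·log(0.41/1.23) = +0.014 V.

0.014 V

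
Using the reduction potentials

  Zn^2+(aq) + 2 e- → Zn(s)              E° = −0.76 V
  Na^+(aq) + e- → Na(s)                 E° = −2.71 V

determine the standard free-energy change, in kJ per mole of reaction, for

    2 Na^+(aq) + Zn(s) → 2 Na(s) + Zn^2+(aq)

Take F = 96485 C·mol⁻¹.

+376 kJ/mol

In the reaction as written Na^+(aq) is reduced, so the Na⁺/Na couple is the cathode and Zn²⁺/Zn is the anode.
E°cell = −2.71 − (−0.76) = −1.95 V; balancing electrons gives n = 2.
ΔG° = −nFE°cell = −(2)(96485)(−1.95) J/mol = +376 kJ/mol.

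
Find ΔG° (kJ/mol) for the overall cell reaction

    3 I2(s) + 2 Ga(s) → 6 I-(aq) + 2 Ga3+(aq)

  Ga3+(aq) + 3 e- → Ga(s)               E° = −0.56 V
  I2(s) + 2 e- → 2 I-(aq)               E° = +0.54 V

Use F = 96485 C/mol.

−637 kJ/mol

In the reaction as written I2(s) is reduced, so the I₂/I⁻ couple is the cathode and Ga³⁺/Ga is the anode.
E°cell = +0.54 − (−0.56) = +1.10 V; balancing electrons gives n = 6.
ΔG° = −nFE°cell = −(6)(96485)(+1.10) J/mol = −637 kJ/mol.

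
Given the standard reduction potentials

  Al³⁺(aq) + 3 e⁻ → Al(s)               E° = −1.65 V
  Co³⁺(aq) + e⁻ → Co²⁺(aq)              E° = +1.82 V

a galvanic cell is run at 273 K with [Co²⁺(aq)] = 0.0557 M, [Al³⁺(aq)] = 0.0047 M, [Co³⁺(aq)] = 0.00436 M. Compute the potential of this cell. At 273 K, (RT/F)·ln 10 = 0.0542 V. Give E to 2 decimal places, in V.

The Co³⁺/Co²⁺ couple has the more positive E°, so it is the cathode; Al³⁺/Al is the anode.
The standard potential is +1.82 − (−1.65) = +3.47 V and the balanced reaction transfers n = 3 electrons.
Balancing gives 3 Co³⁺(aq) + Al(s) → 3 Co²⁺(aq) + Al³⁺(aq); hence Q = ([Co²⁺(aq)]^3·[Al³⁺(aq)]) / [Co³⁺(aq)]^3 = 9.8 (log Q = 0.991).
By the Nernst equation, E = +3.47 − (0.0542/3)·(0.991) = +3.45 V.

+3.45 V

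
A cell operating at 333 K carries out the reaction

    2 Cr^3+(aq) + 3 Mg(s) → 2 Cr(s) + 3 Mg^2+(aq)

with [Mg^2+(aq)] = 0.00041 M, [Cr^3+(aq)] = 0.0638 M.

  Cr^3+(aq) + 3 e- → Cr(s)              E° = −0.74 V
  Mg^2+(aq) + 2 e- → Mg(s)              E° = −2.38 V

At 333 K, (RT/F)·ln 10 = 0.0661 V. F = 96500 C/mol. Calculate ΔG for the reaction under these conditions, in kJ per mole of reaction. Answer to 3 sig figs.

−999 kJ/mol

The standard cell potential is −0.74 − (−2.38) = +1.64 V, with n = 6 electrons in the balanced equation.
Here Q = [Mg^2+(aq)]^3 / [Cr^3+(aq)]^2 = 1.69×10^−8 (log Q = −7.771), giving E = +1.64 − (0.0661/6)·(−7.771) = +1.7256 V.
Then ΔG = −nFE = −6 × 96500 × +1.7256 J/mol = −999 kJ/mol.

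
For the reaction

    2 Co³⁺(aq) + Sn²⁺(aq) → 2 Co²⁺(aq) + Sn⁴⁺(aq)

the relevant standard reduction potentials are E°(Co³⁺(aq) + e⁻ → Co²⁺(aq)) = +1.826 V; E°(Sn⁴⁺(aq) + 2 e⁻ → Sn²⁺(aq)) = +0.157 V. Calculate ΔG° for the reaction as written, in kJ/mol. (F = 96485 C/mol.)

In the reaction as written Co³⁺(aq) is reduced, so the Co³⁺/Co²⁺ couple is the cathode and Sn⁴⁺/Sn²⁺ is the anode.
E°cell = +1.826 − (+0.157) = +1.669 V; balancing electrons gives n = 2.
ΔG° = −nFE°cell = −(2)(96485)(+1.669) J/mol = −322 kJ/mol.

−322 kJ/mol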